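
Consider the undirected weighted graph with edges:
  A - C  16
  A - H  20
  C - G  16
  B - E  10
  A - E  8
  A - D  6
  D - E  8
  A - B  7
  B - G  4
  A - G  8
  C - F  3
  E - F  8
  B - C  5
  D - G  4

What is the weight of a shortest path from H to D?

Some routes from H to D:
H→A→D: 20 + 6 = 26
H→A→E→D: 20 + 8 + 8 = 36
H→A→G→D: 20 + 8 + 4 = 32
H→A→B→G→D: 20 + 7 + 4 + 4 = 35
The minimum is 26.

26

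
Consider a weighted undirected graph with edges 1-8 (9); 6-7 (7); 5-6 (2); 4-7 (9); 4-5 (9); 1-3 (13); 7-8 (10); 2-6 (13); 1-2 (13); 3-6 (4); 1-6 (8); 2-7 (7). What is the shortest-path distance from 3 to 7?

A few of the 3→7 routes:
3 - 1 - 6 - 7: 13 + 8 + 7 = 28
3 - 6 - 2 - 7: 4 + 13 + 7 = 24
3 - 6 - 1 - 2 - 7: 4 + 8 + 13 + 7 = 32
3 - 6 - 7: 4 + 7 = 11
3 - 6 - 5 - 4 - 7: 4 + 2 + 9 + 9 = 24
3 - 6 - 1 - 8 - 7: 4 + 8 + 9 + 10 = 31
The minimum is 11.

11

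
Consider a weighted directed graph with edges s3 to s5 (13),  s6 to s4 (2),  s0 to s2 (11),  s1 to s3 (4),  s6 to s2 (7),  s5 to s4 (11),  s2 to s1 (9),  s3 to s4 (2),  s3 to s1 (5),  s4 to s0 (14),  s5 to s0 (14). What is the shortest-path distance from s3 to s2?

27

Routes from s3 to s2:
s3-s5-s0-s2: 13 + 14 + 11 = 38
s3-s5-s4-s0-s2: 13 + 11 + 14 + 11 = 49
s3-s4-s0-s2: 2 + 14 + 11 = 27
Shortest: 27.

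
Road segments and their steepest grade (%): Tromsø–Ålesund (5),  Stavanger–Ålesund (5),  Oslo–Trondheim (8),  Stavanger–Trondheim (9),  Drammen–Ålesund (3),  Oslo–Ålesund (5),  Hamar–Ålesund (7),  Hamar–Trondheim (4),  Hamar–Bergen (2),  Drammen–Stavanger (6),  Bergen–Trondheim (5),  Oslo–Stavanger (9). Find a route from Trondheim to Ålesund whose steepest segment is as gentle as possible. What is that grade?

7

Checking several routes:
Trondheim-Hamar-Ålesund: max(4, 7) = 7
Trondheim-Oslo-Ålesund: max(8, 5) = 8
Trondheim-Bergen-Hamar-Ålesund: max(5, 2, 7) = 7
Trondheim-Stavanger-Drammen-Ålesund: max(9, 6, 3) = 9
Smallest bottleneck: 7%.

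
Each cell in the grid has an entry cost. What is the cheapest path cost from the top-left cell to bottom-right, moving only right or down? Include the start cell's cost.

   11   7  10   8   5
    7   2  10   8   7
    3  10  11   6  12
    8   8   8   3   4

Best path: [0,0] -> [0,1] -> [1,1] -> [1,2] -> [1,3] -> [2,3] -> [3,3] -> [3,4]
Cost: 11 + 7 + 2 + 10 + 8 + 6 + 3 + 4 = 51

51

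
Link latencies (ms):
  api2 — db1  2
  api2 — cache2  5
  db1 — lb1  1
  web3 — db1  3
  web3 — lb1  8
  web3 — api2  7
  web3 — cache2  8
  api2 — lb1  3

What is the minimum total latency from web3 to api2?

5

Some routes from web3 to api2:
web3 → lb1 → api2: 8 + 3 = 11
web3 → api2: 7
web3 → db1 → api2: 3 + 2 = 5
web3 → db1 → lb1 → api2: 3 + 1 + 3 = 7
Best route has total 5 ms.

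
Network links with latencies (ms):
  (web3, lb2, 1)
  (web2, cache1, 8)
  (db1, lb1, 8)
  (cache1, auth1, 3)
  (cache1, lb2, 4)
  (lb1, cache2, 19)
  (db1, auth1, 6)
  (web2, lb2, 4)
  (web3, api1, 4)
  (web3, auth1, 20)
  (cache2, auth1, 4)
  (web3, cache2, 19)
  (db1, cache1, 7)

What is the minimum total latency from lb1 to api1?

Checking several routes:
lb1→db1→cache1→web2→lb2→web3→api1: 8 + 7 + 8 + 4 + 1 + 4 = 32
lb1→db1→cache1→lb2→web3→api1: 8 + 7 + 4 + 1 + 4 = 24
lb1→db1→auth1→cache1→web2→lb2→web3→api1: 8 + 6 + 3 + 8 + 4 + 1 + 4 = 34
lb1→db1→auth1→cache1→lb2→web3→api1: 8 + 6 + 3 + 4 + 1 + 4 = 26
Shortest: 24 ms.

24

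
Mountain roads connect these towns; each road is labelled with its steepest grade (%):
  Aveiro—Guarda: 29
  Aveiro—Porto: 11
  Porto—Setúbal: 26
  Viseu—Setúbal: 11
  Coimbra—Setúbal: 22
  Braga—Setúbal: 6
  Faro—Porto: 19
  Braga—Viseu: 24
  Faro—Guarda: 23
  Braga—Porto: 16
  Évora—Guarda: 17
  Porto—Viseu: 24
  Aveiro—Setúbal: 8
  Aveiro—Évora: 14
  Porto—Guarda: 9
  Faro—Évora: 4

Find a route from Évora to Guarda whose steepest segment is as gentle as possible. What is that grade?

14

Some routes from Évora to Guarda:
Évora -> Aveiro -> Setúbal -> Braga -> Porto -> Guarda: max(14, 8, 6, 16, 9) = 16
Évora -> Guarda: max(17) = 17
Évora -> Aveiro -> Porto -> Guarda: max(14, 11, 9) = 14
Smallest bottleneck: 14%.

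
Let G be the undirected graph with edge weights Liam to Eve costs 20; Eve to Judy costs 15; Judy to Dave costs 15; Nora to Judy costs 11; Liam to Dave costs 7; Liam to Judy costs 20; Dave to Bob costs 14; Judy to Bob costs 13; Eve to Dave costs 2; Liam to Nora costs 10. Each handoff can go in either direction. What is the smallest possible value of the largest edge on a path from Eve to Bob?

13

Checking several routes:
Eve→Dave→Bob: max(2, 14) = 14
Eve→Dave→Judy→Bob: max(2, 15, 13) = 15
Eve→Judy→Nora→Liam→Dave→Bob: max(15, 11, 10, 7, 14) = 15
Eve→Judy→Bob: max(15, 13) = 15
Eve→Dave→Liam→Nora→Judy→Bob: max(2, 7, 10, 11, 13) = 13
Smallest bottleneck: 13.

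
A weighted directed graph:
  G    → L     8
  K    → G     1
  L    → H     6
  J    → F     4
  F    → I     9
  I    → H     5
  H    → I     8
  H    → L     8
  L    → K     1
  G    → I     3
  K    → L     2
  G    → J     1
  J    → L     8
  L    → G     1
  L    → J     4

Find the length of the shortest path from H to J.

10

Routes from H to J:
H - L - K - G - J: 8 + 1 + 1 + 1 = 11
H - L - G - J: 8 + 1 + 1 = 10
H - L - J: 8 + 4 = 12
Shortest: 10.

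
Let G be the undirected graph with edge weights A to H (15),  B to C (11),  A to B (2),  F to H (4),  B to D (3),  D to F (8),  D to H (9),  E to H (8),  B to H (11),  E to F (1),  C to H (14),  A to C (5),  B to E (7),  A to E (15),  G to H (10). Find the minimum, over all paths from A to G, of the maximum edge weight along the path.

10

Comparing a few candidate routes:
A → B → D → F → H → G: max(2, 3, 8, 4, 10) = 10
A → B → E → F → D → H → G: max(2, 7, 1, 8, 9, 10) = 10
A → B → D → H → G: max(2, 3, 9, 10) = 10
A → B → D → F → E → H → G: max(2, 3, 8, 1, 8, 10) = 10
A → B → E → F → H → G: max(2, 7, 1, 4, 10) = 10
Best route has worst link 10.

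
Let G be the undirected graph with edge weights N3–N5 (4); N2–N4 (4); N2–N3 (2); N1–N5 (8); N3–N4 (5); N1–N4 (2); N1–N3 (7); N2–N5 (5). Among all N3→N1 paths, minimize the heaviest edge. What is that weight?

Some routes from N3 to N1:
N3 → N2 → N4 → N1: max(2, 4, 2) = 4
N3 → N5 → N2 → N4 → N1: max(4, 5, 4, 2) = 5
N3 → N1: max(7) = 7
N3 → N4 → N1: max(5, 2) = 5
N3 → N5 → N1: max(4, 8) = 8
N3 → N4 → N2 → N5 → N1: max(5, 4, 5, 8) = 8
The minimum achievable maximum is 4.

4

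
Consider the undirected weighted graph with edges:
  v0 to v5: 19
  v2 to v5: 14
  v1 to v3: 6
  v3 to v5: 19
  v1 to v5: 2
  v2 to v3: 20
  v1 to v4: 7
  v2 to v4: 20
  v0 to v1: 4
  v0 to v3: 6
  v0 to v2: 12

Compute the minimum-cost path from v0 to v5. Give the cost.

6

A few of the v0→v5 routes:
v0 → v3 → v1 → v5: 6 + 6 + 2 = 14
v0 → v5: 19
v0 → v1 → v5: 4 + 2 = 6
v0 → v3 → v5: 6 + 19 = 25
Best route has total 6.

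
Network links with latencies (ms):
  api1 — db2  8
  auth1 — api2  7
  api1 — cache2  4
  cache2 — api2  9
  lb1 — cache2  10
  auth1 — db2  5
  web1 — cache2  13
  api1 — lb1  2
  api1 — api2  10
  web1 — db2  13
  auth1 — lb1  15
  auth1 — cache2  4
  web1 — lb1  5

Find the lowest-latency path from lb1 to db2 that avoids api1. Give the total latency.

18

Checking several routes:
lb1-web1-db2: 5 + 13 = 18
lb1-cache2-auth1-db2: 10 + 4 + 5 = 19
lb1-cache2-api2-auth1-db2: 10 + 9 + 7 + 5 = 31
lb1-web1-cache2-auth1-db2: 5 + 13 + 4 + 5 = 27
lb1-auth1-db2: 15 + 5 = 20
lb1-cache2-web1-db2: 10 + 13 + 13 = 36
The minimum is 18 ms.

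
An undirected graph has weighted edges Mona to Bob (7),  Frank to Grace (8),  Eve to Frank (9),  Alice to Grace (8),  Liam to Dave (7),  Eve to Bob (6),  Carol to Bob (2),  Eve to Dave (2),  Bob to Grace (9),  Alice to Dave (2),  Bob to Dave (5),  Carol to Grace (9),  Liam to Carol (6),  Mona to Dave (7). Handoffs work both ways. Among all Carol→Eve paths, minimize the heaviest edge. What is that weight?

Some routes from Carol to Eve:
Carol-Liam-Dave-Mona-Bob-Eve: max(6, 7, 7, 7, 6) = 7
Carol-Bob-Dave-Eve: max(2, 5, 2) = 5
Carol-Bob-Eve: max(2, 6) = 6
Smallest bottleneck: 5.

5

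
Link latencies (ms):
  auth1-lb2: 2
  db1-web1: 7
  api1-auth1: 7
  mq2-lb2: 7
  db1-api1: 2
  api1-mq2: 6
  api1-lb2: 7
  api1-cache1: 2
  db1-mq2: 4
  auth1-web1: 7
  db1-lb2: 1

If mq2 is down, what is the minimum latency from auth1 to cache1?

7

Candidate routes:
auth1→lb2→db1→api1→cache1: 2 + 1 + 2 + 2 = 7
auth1→lb2→api1→cache1: 2 + 7 + 2 = 11
auth1→api1→cache1: 7 + 2 = 9
auth1→web1→db1→api1→cache1: 7 + 7 + 2 + 2 = 18
auth1→web1→db1→lb2→api1→cache1: 7 + 7 + 1 + 7 + 2 = 24
Shortest: 7 ms.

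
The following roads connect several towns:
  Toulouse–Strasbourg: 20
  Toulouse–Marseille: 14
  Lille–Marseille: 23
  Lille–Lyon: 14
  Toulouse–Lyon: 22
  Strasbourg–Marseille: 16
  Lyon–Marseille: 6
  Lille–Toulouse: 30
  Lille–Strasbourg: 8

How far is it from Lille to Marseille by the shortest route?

A few of the Lille→Marseille routes:
Lille→Marseille: 23
Lille→Toulouse→Marseille: 30 + 14 = 44
Lille→Lyon→Toulouse→Marseille: 14 + 22 + 14 = 50
Lille→Lyon→Marseille: 14 + 6 = 20
Lille→Strasbourg→Toulouse→Marseille: 8 + 20 + 14 = 42
Lille→Strasbourg→Marseille: 8 + 16 = 24
Shortest: 20.

20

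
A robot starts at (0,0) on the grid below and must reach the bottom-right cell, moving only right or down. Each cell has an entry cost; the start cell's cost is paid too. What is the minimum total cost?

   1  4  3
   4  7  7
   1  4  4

14

One optimal route is (0,0) -> (1,0) -> (2,0) -> (2,1) -> (2,2).
Its cost is 1 + 4 + 1 + 4 + 4 = 14.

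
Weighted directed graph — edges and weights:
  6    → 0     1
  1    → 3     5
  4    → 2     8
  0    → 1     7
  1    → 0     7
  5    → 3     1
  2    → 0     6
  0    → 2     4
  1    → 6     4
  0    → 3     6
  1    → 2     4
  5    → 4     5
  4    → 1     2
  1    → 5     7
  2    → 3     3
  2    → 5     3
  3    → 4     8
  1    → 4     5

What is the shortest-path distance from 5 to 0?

12

A few of the 5→0 routes:
5 - 4 - 1 - 0: 5 + 2 + 7 = 14
5 - 4 - 1 - 6 - 0: 5 + 2 + 4 + 1 = 12
5 - 4 - 1 - 2 - 0: 5 + 2 + 4 + 6 = 17
5 - 3 - 4 - 1 - 6 - 0: 1 + 8 + 2 + 4 + 1 = 16
Best route has total 12.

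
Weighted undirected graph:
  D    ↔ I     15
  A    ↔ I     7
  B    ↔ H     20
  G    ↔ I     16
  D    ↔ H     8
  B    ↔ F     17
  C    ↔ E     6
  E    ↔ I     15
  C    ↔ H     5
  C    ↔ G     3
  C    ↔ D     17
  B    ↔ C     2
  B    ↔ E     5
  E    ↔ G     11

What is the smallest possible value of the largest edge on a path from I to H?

Checking several routes:
I -> E -> B -> C -> H: max(15, 5, 2, 5) = 15
I -> D -> H: max(15, 8) = 15
I -> E -> G -> C -> H: max(15, 11, 3, 5) = 15
I -> E -> C -> H: max(15, 6, 5) = 15
Best route has worst link 15.

15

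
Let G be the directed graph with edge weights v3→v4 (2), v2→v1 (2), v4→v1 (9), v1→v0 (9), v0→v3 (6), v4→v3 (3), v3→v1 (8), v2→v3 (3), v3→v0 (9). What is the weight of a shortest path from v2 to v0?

Paths from v2 to v0:
v2-v1-v0: 2 + 9 = 11
v2-v3-v1-v0: 3 + 8 + 9 = 20
v2-v3-v0: 3 + 9 = 12
v2-v3-v4-v1-v0: 3 + 2 + 9 + 9 = 23
Shortest: 11.

11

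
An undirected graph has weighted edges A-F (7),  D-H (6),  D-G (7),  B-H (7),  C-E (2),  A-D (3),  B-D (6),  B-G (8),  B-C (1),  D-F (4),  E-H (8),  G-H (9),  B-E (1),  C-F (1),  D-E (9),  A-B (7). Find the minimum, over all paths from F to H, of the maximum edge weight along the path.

6

Some routes from F to H:
F-C-E-B-D-H: max(1, 2, 1, 6, 6) = 6
F-A-B-H: max(7, 7, 7) = 7
F-C-B-D-H: max(1, 1, 6, 6) = 6
F-A-D-B-H: max(7, 3, 6, 7) = 7
F-D-H: max(4, 6) = 6
F-A-B-D-H: max(7, 7, 6, 6) = 7
Smallest bottleneck: 6.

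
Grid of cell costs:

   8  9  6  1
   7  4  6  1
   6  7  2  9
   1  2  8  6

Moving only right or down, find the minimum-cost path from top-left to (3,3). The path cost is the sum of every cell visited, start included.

Cheapest: [0,0]→[1,0]→[2,0]→[3,0]→[3,1]→[3,2]→[3,3]
  8 + 7 + 6 + 1 + 2 + 8 + 6 = 38

38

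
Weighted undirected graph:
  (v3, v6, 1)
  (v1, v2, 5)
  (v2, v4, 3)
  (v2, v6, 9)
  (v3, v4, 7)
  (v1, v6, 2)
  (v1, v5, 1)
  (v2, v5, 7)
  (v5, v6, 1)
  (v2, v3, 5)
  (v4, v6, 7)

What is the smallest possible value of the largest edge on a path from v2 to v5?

5

Checking several routes:
v2-v3-v6-v1-v5: max(5, 1, 2, 1) = 5
v2-v1-v6-v5: max(5, 2, 1) = 5
v2-v5: max(7) = 7
v2-v3-v6-v5: max(5, 1, 1) = 5
v2-v1-v5: max(5, 1) = 5
Best route has worst link 5.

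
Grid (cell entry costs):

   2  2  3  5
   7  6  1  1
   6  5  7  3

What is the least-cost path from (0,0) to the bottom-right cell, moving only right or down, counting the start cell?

12

Best path: r0c0 r0c1 r0c2 r1c2 r1c3 r2c3
Cost: 2 + 2 + 3 + 1 + 1 + 3 = 12
For comparison, the top-then-right route costs 16.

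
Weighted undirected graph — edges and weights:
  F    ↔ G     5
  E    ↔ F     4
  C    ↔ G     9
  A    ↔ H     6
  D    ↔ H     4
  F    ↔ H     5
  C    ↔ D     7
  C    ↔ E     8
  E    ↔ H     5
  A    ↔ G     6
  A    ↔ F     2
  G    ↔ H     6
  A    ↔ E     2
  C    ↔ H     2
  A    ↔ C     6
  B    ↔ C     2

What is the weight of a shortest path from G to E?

Some routes from G to E:
G-F-E: 5 + 4 = 9
G-A-F-E: 6 + 2 + 4 = 12
G-A-E: 6 + 2 = 8
G-F-A-E: 5 + 2 + 2 = 9
G-H-E: 6 + 5 = 11
Best route has total 8.

8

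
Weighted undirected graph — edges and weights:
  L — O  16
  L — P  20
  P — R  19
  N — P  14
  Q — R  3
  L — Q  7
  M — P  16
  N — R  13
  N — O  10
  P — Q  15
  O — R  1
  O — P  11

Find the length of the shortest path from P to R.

A few of the P→R routes:
P→N→O→R: 14 + 10 + 1 = 25
P→R: 19
P→Q→R: 15 + 3 = 18
P→O→R: 11 + 1 = 12
The minimum is 12.

12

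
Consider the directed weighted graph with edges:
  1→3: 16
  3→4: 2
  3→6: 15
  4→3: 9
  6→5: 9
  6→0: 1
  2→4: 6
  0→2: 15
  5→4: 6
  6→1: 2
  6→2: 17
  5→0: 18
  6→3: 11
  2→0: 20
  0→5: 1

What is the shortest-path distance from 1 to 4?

Some routes from 1 to 4:
1 - 3 - 6 - 0 - 5 - 4: 16 + 15 + 1 + 1 + 6 = 39
1 - 3 - 6 - 2 - 4: 16 + 15 + 17 + 6 = 54
1 - 3 - 6 - 5 - 4: 16 + 15 + 9 + 6 = 46
1 - 3 - 6 - 0 - 2 - 4: 16 + 15 + 1 + 15 + 6 = 53
1 - 3 - 4: 16 + 2 = 18
Shortest: 18.

18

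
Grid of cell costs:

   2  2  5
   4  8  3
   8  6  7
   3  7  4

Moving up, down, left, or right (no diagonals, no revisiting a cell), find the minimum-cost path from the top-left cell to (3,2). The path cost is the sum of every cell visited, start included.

Cheapest: r0c0 → r0c1 → r0c2 → r1c2 → r2c2 → r3c2
  2 + 2 + 5 + 3 + 7 + 4 = 23

23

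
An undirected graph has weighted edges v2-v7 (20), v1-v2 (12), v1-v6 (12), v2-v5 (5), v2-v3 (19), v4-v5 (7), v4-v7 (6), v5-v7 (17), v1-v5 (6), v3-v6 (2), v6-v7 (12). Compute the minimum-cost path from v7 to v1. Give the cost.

Checking several routes:
v7→v6→v1: 12 + 12 = 24
v7→v5→v1: 17 + 6 = 23
v7→v4→v5→v2→v1: 6 + 7 + 5 + 12 = 30
v7→v4→v5→v1: 6 + 7 + 6 = 19
Best route has total 19.

19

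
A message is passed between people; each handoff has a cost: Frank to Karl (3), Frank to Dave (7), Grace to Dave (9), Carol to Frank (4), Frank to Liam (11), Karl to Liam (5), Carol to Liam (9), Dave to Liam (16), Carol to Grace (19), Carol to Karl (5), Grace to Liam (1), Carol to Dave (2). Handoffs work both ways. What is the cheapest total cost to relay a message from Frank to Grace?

Comparing a few candidate routes:
Frank - Carol - Liam - Grace: 4 + 9 + 1 = 14
Frank - Karl - Liam - Grace: 3 + 5 + 1 = 9
Frank - Liam - Grace: 11 + 1 = 12
The minimum is 9.

9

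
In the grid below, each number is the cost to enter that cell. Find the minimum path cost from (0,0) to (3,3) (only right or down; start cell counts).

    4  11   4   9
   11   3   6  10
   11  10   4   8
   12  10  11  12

Best path: (0,0) -> (0,1) -> (1,1) -> (1,2) -> (2,2) -> (2,3) -> (3,3)
Cost: 4 + 11 + 3 + 6 + 4 + 8 + 12 = 48
For comparison, the top-then-right route costs 58.

48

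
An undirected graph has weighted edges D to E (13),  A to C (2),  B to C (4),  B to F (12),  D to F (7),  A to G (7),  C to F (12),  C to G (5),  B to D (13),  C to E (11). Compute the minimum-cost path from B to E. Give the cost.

Comparing a few candidate routes:
B - F - C - E: 12 + 12 + 11 = 35
B - D - E: 13 + 13 = 26
B - C - F - D - E: 4 + 12 + 7 + 13 = 36
B - F - D - E: 12 + 7 + 13 = 32
B - C - E: 4 + 11 = 15
Shortest: 15.

15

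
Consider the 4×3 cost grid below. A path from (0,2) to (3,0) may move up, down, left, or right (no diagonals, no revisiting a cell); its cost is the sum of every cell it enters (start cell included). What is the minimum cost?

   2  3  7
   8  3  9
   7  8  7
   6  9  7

33

Take (0,2) → (0,1) → (0,0) → (1,0) → (2,0) → (3,0) for a total of 7 + 3 + 2 + 8 + 7 + 6 = 33.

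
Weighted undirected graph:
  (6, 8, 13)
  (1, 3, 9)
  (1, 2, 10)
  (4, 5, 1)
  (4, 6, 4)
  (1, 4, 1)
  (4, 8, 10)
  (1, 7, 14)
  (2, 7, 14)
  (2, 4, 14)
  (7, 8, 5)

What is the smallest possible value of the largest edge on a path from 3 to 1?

9

Candidate routes:
3-1: max(9) = 9
Best route has worst link 9.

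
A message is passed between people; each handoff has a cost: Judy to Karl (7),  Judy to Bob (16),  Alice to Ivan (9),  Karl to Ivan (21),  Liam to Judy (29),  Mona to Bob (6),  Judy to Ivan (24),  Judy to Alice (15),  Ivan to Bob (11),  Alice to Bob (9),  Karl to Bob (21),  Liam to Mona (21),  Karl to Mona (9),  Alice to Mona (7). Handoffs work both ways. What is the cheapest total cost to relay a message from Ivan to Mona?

Checking several routes:
Ivan→Alice→Bob→Mona: 9 + 9 + 6 = 24
Ivan→Judy→Karl→Mona: 24 + 7 + 9 = 40
Ivan→Karl→Mona: 21 + 9 = 30
Ivan→Alice→Mona: 9 + 7 = 16
Ivan→Bob→Mona: 11 + 6 = 17
Ivan→Bob→Alice→Mona: 11 + 9 + 7 = 27
Best route has total 16.

16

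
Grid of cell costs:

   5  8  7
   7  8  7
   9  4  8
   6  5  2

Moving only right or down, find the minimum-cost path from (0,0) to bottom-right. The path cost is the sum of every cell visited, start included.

Best path: r0c0→r1c0→r1c1→r2c1→r3c1→r3c2
Cost: 5 + 7 + 8 + 4 + 5 + 2 = 31

31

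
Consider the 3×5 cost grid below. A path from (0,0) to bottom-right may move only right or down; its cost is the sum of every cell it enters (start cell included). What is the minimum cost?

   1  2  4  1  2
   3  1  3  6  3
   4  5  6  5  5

18

Cheapest: [0,0]→[0,1]→[0,2]→[0,3]→[0,4]→[1,4]→[2,4]
  1 + 2 + 4 + 1 + 2 + 3 + 5 = 18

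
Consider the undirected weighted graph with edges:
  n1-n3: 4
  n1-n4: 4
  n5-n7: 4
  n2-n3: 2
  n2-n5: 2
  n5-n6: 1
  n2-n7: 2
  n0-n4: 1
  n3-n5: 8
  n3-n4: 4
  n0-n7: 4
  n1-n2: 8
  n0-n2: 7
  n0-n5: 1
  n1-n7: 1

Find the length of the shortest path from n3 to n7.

4

A few of the n3→n7 routes:
n3 - n2 - n5 - n7: 2 + 2 + 4 = 8
n3 - n4 - n1 - n7: 4 + 4 + 1 = 9
n3 - n2 - n5 - n0 - n7: 2 + 2 + 1 + 4 = 9
n3 - n2 - n7: 2 + 2 = 4
n3 - n1 - n7: 4 + 1 = 5
n3 - n4 - n0 - n7: 4 + 1 + 4 = 9
Best route has total 4.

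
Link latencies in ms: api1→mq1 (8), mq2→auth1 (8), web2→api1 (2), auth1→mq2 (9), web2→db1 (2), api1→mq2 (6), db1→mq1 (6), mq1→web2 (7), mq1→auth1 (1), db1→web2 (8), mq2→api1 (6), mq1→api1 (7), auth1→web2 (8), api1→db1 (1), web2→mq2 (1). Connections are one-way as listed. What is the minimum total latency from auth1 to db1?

Some routes from auth1 to db1:
auth1 → web2 → api1 → db1: 8 + 2 + 1 = 11
auth1 → web2 → mq2 → api1 → db1: 8 + 1 + 6 + 1 = 16
auth1 → web2 → db1: 8 + 2 = 10
The minimum is 10 ms.

10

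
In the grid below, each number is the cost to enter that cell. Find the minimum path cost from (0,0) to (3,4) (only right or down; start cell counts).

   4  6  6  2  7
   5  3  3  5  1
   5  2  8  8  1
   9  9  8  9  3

Path [0,0] [1,0] [1,1] [1,2] [1,3] [1,4] [2,4] [3,4]: 4 + 5 + 3 + 3 + 5 + 1 + 1 + 3 = 25.
(Top row then right column would cost 30.)

25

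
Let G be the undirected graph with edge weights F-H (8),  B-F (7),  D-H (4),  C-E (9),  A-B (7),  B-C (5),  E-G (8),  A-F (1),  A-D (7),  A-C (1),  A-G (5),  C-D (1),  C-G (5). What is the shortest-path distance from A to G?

Some routes from A to G:
A - F - B - C - G: 1 + 7 + 5 + 5 = 18
A - B - C - G: 7 + 5 + 5 = 17
A - G: 5
A - C - E - G: 1 + 9 + 8 = 18
A - D - C - G: 7 + 1 + 5 = 13
A - C - G: 1 + 5 = 6
The minimum is 5.

5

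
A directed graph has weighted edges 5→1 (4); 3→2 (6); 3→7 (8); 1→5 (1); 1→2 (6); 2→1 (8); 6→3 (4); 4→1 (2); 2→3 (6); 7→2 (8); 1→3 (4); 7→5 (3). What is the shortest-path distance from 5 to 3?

Routes from 5 to 3:
5 → 1 → 3: 4 + 4 = 8
5 → 1 → 2 → 3: 4 + 6 + 6 = 16
The minimum is 8.

8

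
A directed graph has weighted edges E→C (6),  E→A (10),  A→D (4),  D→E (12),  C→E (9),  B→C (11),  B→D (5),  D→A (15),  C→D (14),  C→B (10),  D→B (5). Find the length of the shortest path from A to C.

20

Routes from A to C:
A - D - B - C: 4 + 5 + 11 = 20
A - D - E - C: 4 + 12 + 6 = 22
Shortest: 20.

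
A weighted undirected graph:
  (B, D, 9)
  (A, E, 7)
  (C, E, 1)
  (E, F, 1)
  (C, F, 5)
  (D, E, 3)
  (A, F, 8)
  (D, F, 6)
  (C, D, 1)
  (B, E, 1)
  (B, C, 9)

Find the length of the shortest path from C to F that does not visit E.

5

Candidate routes:
C→B→D→F: 9 + 9 + 6 = 24
C→D→F: 1 + 6 = 7
C→F: 5
Shortest: 5.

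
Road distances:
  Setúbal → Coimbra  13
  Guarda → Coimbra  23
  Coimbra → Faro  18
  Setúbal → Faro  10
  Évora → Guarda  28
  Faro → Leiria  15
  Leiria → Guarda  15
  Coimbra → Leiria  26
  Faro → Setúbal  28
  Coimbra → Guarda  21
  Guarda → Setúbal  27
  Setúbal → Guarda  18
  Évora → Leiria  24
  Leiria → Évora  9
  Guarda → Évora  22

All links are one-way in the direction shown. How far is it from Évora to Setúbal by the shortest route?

Candidate routes:
Évora - Guarda - Setúbal: 28 + 27 = 55
Évora - Guarda - Coimbra - Faro - Setúbal: 28 + 23 + 18 + 28 = 97
Évora - Leiria - Guarda - Setúbal: 24 + 15 + 27 = 66
Évora - Leiria - Guarda - Coimbra - Faro - Setúbal: 24 + 15 + 23 + 18 + 28 = 108
Best route has total 55.

55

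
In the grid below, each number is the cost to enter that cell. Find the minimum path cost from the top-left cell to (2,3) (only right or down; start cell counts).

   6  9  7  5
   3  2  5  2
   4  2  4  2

19

Path r0c0 r1c0 r1c1 r2c1 r2c2 r2c3: 6 + 3 + 2 + 2 + 4 + 2 = 19.
For comparison, the top-then-right route costs 31.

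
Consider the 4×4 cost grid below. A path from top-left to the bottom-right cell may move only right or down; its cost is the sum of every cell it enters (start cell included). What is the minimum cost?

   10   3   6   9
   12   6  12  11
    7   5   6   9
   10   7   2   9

Path [0,0]→[0,1]→[1,1]→[2,1]→[2,2]→[3,2]→[3,3]: 10 + 3 + 6 + 5 + 6 + 2 + 9 = 41.

41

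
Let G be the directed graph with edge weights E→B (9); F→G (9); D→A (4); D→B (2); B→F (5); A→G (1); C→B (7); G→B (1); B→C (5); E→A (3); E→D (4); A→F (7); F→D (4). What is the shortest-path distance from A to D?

Paths from A to D:
A→G→B→F→D: 1 + 1 + 5 + 4 = 11
A→F→D: 7 + 4 = 11
Shortest: 11.

11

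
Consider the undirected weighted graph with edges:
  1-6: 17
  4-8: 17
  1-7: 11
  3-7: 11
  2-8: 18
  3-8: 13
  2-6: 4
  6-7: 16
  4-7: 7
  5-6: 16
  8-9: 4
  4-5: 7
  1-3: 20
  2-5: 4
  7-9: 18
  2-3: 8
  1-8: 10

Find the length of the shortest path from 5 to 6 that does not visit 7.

Comparing a few candidate routes:
5 - 6: 16
5 - 4 - 8 - 2 - 6: 7 + 17 + 18 + 4 = 46
5 - 4 - 8 - 3 - 2 - 6: 7 + 17 + 13 + 8 + 4 = 49
5 - 2 - 6: 4 + 4 = 8
Best route has total 8.

8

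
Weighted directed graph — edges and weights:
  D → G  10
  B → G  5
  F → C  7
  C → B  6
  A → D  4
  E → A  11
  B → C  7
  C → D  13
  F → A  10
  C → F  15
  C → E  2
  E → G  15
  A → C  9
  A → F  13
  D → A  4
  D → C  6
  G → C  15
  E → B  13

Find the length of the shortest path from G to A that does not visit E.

Routes from G to A avoiding E:
G -> C -> F -> A: 15 + 15 + 10 = 40
G -> C -> D -> A: 15 + 13 + 4 = 32
Best route has total 32.

32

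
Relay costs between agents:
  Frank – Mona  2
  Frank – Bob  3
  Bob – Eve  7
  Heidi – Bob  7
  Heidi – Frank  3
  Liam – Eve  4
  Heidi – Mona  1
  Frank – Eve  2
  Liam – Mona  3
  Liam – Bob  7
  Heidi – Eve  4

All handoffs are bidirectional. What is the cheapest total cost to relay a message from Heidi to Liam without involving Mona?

8

A few of the Heidi→Liam routes:
Heidi → Eve → Liam: 4 + 4 = 8
Heidi → Frank → Eve → Liam: 3 + 2 + 4 = 9
Heidi → Frank → Bob → Liam: 3 + 3 + 7 = 13
The minimum is 8.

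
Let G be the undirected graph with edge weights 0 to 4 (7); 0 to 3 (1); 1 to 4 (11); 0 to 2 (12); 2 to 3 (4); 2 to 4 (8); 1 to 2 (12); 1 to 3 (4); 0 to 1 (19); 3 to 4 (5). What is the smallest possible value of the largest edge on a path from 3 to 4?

Comparing a few candidate routes:
3→2→4: max(4, 8) = 8
3→4: max(5) = 5
3→1→4: max(4, 11) = 11
3→0→4: max(1, 7) = 7
Smallest bottleneck: 5.

5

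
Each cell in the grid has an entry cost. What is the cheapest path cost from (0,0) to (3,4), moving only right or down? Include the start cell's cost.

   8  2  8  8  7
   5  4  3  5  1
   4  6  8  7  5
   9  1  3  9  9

Take r0c0 -> r0c1 -> r1c1 -> r1c2 -> r1c3 -> r1c4 -> r2c4 -> r3c4 for a total of 8 + 2 + 4 + 3 + 5 + 1 + 5 + 9 = 37.

37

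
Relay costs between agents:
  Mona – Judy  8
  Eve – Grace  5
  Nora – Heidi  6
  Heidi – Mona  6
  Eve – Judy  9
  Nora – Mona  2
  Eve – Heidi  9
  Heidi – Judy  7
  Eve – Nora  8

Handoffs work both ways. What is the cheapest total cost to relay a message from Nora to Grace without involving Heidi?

13

Routes from Nora to Grace avoiding Heidi:
Nora-Mona-Judy-Eve-Grace: 2 + 8 + 9 + 5 = 24
Nora-Eve-Grace: 8 + 5 = 13
The minimum is 13.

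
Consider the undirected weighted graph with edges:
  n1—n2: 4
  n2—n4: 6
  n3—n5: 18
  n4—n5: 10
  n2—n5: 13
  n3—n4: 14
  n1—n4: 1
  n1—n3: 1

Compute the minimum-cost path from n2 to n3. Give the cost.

5

Some routes from n2 to n3:
n2 - n4 - n1 - n3: 6 + 1 + 1 = 8
n2 - n1 - n3: 4 + 1 = 5
n2 - n5 - n4 - n1 - n3: 13 + 10 + 1 + 1 = 25
n2 - n4 - n3: 6 + 14 = 20
n2 - n1 - n4 - n3: 4 + 1 + 14 = 19
Best route has total 5.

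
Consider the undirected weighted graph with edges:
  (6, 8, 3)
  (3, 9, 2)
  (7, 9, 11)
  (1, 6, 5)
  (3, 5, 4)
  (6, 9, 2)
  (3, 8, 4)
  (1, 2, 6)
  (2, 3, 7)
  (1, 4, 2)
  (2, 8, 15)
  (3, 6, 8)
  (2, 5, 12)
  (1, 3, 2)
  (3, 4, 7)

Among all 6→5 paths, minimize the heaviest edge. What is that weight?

4

Checking several routes:
6→8→3→5: max(3, 4, 4) = 4
6→9→3→5: max(2, 2, 4) = 4
6→1→3→5: max(5, 2, 4) = 5
6→1→2→3→5: max(5, 6, 7, 4) = 7
Smallest bottleneck: 4.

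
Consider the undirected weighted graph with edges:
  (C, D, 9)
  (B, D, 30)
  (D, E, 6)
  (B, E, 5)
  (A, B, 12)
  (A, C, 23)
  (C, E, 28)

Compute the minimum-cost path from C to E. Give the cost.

15

Paths from C to E:
C-D-E: 9 + 6 = 15
C-A-B-E: 23 + 12 + 5 = 40
C-E: 28
C-A-B-D-E: 23 + 12 + 30 + 6 = 71
C-D-B-E: 9 + 30 + 5 = 44
Best route has total 15.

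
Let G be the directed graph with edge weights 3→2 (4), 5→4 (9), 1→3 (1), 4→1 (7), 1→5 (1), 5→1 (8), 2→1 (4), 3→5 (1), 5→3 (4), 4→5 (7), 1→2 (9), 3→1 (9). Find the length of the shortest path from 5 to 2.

8

A few of the 5→2 routes:
5 -> 3 -> 2: 4 + 4 = 8
5 -> 1 -> 2: 8 + 9 = 17
5 -> 1 -> 3 -> 2: 8 + 1 + 4 = 13
Best route has total 8.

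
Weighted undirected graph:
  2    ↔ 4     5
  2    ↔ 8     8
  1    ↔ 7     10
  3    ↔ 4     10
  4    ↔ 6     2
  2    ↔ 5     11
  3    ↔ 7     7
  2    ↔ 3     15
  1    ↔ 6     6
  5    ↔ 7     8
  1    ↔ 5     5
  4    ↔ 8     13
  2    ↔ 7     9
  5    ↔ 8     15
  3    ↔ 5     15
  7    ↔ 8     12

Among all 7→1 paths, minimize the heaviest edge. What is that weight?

8

Comparing a few candidate routes:
7 - 1: max(10) = 10
7 - 5 - 1: max(8, 5) = 8
7 - 2 - 4 - 6 - 1: max(9, 5, 2, 6) = 9
7 - 3 - 4 - 6 - 1: max(7, 10, 2, 6) = 10
The minimum achievable maximum is 8.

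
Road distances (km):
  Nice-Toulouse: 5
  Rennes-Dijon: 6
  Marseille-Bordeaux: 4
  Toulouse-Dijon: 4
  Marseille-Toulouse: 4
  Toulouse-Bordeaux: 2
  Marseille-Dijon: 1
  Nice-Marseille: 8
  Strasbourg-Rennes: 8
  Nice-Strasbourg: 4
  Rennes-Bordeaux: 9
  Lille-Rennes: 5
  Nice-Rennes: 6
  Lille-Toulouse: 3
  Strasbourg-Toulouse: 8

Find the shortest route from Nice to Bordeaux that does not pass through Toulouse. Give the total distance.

A few of the Nice→Bordeaux routes:
Nice-Marseille-Bordeaux: 8 + 4 = 12
Nice-Rennes-Dijon-Marseille-Bordeaux: 6 + 6 + 1 + 4 = 17
Nice-Rennes-Bordeaux: 6 + 9 = 15
The minimum is 12 km.

12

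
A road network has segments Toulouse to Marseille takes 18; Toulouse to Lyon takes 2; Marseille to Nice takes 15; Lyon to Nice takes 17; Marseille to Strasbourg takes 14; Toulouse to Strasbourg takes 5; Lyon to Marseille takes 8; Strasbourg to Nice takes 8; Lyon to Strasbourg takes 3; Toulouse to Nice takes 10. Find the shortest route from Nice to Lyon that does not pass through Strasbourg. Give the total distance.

12

Candidate routes:
Nice - Toulouse - Lyon: 10 + 2 = 12
Nice - Toulouse - Marseille - Lyon: 10 + 18 + 8 = 36
Nice - Lyon: 17
Nice - Marseille - Toulouse - Lyon: 15 + 18 + 2 = 35
Nice - Marseille - Lyon: 15 + 8 = 23
Shortest: 12.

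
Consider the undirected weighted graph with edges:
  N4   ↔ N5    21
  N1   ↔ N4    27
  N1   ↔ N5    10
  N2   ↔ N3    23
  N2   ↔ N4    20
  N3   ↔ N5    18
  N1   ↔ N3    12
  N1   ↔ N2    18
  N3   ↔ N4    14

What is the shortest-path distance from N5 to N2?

28

Comparing a few candidate routes:
N5-N4-N2: 21 + 20 = 41
N5-N3-N1-N2: 18 + 12 + 18 = 48
N5-N3-N2: 18 + 23 = 41
N5-N1-N3-N2: 10 + 12 + 23 = 45
N5-N1-N2: 10 + 18 = 28
The minimum is 28.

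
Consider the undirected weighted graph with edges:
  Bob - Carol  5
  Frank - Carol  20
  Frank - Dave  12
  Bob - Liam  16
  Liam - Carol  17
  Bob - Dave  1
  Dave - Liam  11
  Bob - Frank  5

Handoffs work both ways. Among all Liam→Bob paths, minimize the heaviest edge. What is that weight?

11

Checking several routes:
Liam→Bob: max(16) = 16
Liam→Carol→Bob: max(17, 5) = 17
Liam→Dave→Frank→Bob: max(11, 12, 5) = 12
Liam→Dave→Bob: max(11, 1) = 11
Smallest bottleneck: 11.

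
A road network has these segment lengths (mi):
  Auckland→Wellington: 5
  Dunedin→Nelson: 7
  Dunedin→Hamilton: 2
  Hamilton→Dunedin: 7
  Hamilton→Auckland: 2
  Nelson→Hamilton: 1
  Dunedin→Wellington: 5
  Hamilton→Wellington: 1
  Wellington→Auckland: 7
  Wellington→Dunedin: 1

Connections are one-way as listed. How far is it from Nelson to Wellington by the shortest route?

Paths from Nelson to Wellington:
Nelson → Hamilton → Dunedin → Wellington: 1 + 7 + 5 = 13
Nelson → Hamilton → Auckland → Wellington: 1 + 2 + 5 = 8
Nelson → Hamilton → Wellington: 1 + 1 = 2
The minimum is 2 mi.

2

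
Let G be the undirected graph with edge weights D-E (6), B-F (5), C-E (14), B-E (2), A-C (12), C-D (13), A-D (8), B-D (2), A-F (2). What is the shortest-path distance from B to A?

7

A few of the B→A routes:
B→E→C→A: 2 + 14 + 12 = 28
B→D→C→A: 2 + 13 + 12 = 27
B→D→A: 2 + 8 = 10
B→F→A: 5 + 2 = 7
B→E→D→A: 2 + 6 + 8 = 16
Shortest: 7.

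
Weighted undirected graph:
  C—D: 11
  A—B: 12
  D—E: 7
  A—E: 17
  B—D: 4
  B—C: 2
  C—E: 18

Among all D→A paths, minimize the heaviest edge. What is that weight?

12

A few of the D→A routes:
D → C → B → A: max(11, 2, 12) = 12
D → B → A: max(4, 12) = 12
D → C → E → A: max(11, 18, 17) = 18
D → E → A: max(7, 17) = 17
Best route has worst link 12.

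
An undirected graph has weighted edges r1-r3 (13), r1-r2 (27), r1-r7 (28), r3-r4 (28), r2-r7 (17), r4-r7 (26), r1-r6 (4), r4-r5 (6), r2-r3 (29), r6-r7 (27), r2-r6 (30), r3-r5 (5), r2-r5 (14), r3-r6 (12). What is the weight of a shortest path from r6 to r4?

Comparing a few candidate routes:
r6 -> r3 -> r5 -> r4: 12 + 5 + 6 = 23
r6 -> r1 -> r3 -> r5 -> r4: 4 + 13 + 5 + 6 = 28
r6 -> r3 -> r4: 12 + 28 = 40
r6 -> r1 -> r2 -> r5 -> r4: 4 + 27 + 14 + 6 = 51
r6 -> r2 -> r5 -> r4: 30 + 14 + 6 = 50
r6 -> r1 -> r3 -> r4: 4 + 13 + 28 = 45
Shortest: 23.

23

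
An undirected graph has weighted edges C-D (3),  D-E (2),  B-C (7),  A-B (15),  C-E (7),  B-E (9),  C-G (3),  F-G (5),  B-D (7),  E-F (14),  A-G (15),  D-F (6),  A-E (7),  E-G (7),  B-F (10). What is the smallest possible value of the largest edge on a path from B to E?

7

Comparing a few candidate routes:
B-C-G-E: max(7, 3, 7) = 7
B-C-E: max(7, 7) = 7
B-C-G-F-D-E: max(7, 3, 5, 6, 2) = 7
B-C-D-F-G-E: max(7, 3, 6, 5, 7) = 7
B-C-D-E: max(7, 3, 2) = 7
Smallest bottleneck: 7.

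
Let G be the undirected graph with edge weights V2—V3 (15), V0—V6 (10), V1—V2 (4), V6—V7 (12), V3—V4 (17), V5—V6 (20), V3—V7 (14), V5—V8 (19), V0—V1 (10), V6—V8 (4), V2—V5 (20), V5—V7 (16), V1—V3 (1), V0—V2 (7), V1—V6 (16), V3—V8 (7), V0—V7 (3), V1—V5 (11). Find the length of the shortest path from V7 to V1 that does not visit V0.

15

Checking several routes:
V7→V5→V1: 16 + 11 = 27
V7→V6→V1: 12 + 16 = 28
V7→V3→V2→V1: 14 + 15 + 4 = 33
V7→V5→V2→V1: 16 + 20 + 4 = 40
V7→V6→V8→V3→V1: 12 + 4 + 7 + 1 = 24
V7→V3→V1: 14 + 1 = 15
Best route has total 15.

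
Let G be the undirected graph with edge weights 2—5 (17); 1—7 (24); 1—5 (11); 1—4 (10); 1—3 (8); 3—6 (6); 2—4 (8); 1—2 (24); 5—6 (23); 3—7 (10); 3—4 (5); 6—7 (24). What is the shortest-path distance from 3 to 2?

13

Some routes from 3 to 2:
3 -> 4 -> 2: 5 + 8 = 13
3 -> 1 -> 2: 8 + 24 = 32
3 -> 1 -> 4 -> 2: 8 + 10 + 8 = 26
3 -> 4 -> 1 -> 2: 5 + 10 + 24 = 39
3 -> 1 -> 5 -> 2: 8 + 11 + 17 = 36
Shortest: 13.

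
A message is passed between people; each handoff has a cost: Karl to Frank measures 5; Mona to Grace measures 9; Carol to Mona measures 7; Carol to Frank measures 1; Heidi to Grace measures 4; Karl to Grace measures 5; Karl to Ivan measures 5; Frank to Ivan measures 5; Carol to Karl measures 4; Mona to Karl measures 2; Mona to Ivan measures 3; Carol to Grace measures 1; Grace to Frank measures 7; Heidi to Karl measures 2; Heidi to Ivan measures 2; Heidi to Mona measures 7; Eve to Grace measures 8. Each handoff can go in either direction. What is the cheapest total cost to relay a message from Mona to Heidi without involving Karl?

Checking several routes:
Mona → Ivan → Heidi: 3 + 2 = 5
Mona → Carol → Grace → Heidi: 7 + 1 + 4 = 12
Mona → Heidi: 7
Shortest: 5.

5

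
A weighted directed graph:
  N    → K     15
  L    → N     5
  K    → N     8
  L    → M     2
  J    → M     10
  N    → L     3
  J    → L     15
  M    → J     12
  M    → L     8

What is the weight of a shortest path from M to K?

28

Candidate routes:
M - L - N - K: 8 + 5 + 15 = 28
M - J - L - N - K: 12 + 15 + 5 + 15 = 47
Best route has total 28.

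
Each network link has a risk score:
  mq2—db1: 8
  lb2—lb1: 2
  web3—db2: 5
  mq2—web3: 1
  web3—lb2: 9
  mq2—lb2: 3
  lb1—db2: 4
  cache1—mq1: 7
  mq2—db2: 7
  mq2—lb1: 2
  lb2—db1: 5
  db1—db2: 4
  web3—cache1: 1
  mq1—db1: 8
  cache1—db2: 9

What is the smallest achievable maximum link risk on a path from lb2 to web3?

2

Checking several routes:
lb2-db1-db2-lb1-mq2-web3: max(5, 4, 4, 2, 1) = 5
lb2-lb1-mq2-web3: max(2, 2, 1) = 2
lb2-mq2-web3: max(3, 1) = 3
Best route has worst link 2.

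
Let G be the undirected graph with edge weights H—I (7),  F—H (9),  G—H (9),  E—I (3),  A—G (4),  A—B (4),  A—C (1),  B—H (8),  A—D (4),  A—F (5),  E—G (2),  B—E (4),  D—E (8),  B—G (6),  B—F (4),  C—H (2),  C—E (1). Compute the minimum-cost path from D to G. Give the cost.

8

Comparing a few candidate routes:
D → A → G: 4 + 4 = 8
D → A → C → E → G: 4 + 1 + 1 + 2 = 8
D → E → G: 8 + 2 = 10
Shortest: 8.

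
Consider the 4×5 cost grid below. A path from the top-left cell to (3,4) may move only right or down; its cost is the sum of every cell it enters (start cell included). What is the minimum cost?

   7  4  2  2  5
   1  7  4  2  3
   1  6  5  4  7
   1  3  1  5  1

20

Path (0,0) → (1,0) → (2,0) → (3,0) → (3,1) → (3,2) → (3,3) → (3,4): 7 + 1 + 1 + 1 + 3 + 1 + 5 + 1 = 20.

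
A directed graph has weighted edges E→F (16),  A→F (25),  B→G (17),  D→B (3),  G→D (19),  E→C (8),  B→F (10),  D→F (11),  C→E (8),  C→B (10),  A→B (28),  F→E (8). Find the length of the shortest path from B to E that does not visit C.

18

Routes from B to E avoiding C:
B→F→E: 10 + 8 = 18
B→G→D→F→E: 17 + 19 + 11 + 8 = 55
Shortest: 18.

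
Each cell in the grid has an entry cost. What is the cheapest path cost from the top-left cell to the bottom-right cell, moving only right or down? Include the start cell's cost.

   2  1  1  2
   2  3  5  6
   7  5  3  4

Best path: r0c0→r0c1→r0c2→r0c3→r1c3→r2c3
Cost: 2 + 1 + 1 + 2 + 6 + 4 = 16

16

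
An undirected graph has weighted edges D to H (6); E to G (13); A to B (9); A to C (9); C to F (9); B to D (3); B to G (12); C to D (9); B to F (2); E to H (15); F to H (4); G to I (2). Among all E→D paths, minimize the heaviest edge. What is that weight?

Comparing a few candidate routes:
E → G → B → D: max(13, 12, 3) = 13
E → G → B → A → C → D: max(13, 12, 9, 9, 9) = 13
E → G → B → F → H → D: max(13, 12, 2, 4, 6) = 13
E → G → B → A → C → F → H → D: max(13, 12, 9, 9, 9, 4, 6) = 13
E → H → D: max(15, 6) = 15
E → G → B → F → C → D: max(13, 12, 2, 9, 9) = 13
Best route has worst link 13.

13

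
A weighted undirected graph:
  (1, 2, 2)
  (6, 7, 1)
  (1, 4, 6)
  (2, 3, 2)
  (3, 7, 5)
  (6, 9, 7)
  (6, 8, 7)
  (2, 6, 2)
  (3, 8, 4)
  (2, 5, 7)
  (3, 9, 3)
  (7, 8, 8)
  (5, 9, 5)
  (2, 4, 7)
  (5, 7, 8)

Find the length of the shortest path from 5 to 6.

Comparing a few candidate routes:
5 - 9 - 3 - 2 - 6: 5 + 3 + 2 + 2 = 12
5 - 2 - 6: 7 + 2 = 9
5 - 2 - 3 - 7 - 6: 7 + 2 + 5 + 1 = 15
5 - 7 - 6: 8 + 1 = 9
5 - 9 - 6: 5 + 7 = 12
5 - 9 - 3 - 7 - 6: 5 + 3 + 5 + 1 = 14
Shortest: 9.

9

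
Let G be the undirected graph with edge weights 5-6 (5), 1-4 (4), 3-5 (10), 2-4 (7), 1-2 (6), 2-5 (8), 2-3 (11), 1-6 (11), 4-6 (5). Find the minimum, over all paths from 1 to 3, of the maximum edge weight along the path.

10

Some routes from 1 to 3:
1 → 2 → 5 → 3: max(6, 8, 10) = 10
1 → 4 → 6 → 5 → 3: max(4, 5, 5, 10) = 10
1 → 2 → 4 → 6 → 5 → 3: max(6, 7, 5, 5, 10) = 10
The minimum achievable maximum is 10.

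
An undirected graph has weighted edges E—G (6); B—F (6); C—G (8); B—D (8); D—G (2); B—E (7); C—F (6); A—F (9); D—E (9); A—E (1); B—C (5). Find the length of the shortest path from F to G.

Checking several routes:
F-A-E-G: 9 + 1 + 6 = 16
F-C-G: 6 + 8 = 14
F-B-C-G: 6 + 5 + 8 = 19
F-B-D-G: 6 + 8 + 2 = 16
Shortest: 14.

14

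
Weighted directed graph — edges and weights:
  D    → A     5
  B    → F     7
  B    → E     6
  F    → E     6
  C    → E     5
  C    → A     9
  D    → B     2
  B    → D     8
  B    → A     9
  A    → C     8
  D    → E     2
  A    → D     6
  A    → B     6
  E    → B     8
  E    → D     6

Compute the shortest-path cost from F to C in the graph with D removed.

Routes from F to C avoiding D:
F → E → B → A → C: 6 + 8 + 9 + 8 = 31
Shortest: 31.

31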